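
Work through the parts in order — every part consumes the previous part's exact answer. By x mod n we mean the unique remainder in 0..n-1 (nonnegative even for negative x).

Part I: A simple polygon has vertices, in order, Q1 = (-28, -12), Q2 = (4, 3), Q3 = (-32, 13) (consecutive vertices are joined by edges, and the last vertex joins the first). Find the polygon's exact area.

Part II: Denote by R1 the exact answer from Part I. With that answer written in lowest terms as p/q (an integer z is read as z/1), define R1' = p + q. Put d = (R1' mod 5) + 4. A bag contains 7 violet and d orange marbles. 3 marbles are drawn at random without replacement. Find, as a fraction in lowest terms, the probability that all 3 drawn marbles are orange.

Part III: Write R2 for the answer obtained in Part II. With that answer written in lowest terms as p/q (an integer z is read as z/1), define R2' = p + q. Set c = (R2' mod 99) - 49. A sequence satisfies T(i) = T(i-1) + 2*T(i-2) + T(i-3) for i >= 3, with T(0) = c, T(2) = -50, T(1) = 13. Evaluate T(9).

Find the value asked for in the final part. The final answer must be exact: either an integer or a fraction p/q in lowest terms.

-6086

Part I: cross terms: (-28*3 - 4*-12)=-36, (4*13 - -32*3)=148, (-32*-12 - -28*13)=748; twice the area = |860| = 860; area = 430; answer 430
Part II: R1 = 430; threaded value p + q = 431; d = 5; total draws C(12,3) = 220; favorable C(5,3) = 10; P = 1/22; answer 1/22
Part III: R2 = 1/22; threaded value p + q = 23; c = -26; T(3) = 1*(-50) + 2*(13) + 1*(-26) = -50; iterating: T(3)=-50, T(4)=-137, T(5)=-287, T(6)=-611, T(7)=-1322, T(8)=-2831, T(9)=-6086; answer -6086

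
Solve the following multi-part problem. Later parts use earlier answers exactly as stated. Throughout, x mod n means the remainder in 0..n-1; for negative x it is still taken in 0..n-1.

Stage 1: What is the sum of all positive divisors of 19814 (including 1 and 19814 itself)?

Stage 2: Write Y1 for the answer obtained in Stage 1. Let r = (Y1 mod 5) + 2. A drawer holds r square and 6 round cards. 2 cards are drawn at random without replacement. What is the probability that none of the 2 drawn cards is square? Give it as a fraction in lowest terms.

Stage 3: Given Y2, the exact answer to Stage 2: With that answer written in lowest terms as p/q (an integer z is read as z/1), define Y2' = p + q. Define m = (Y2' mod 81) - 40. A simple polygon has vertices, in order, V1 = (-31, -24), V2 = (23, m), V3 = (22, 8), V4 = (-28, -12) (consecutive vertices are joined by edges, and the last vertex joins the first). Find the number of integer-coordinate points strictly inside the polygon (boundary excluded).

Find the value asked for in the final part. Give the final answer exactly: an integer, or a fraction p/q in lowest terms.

Stage 1: 19814 = 2 * 9907; sigma = (1 + 2) * (1 + 9907) = 3 * 9908 = 29724; answer 29724
Stage 2: Y1 = 29724; r = 6; total draws C(12,2) = 66; favorable C(6,2) = 15; P = 5/22; answer 5/22
Stage 3: Y2 = 5/22; threaded value p + q = 27; m = -13; cross terms: (-31*-13 - 23*-24)=955, (23*8 - 22*-13)=470, (22*-12 - -28*8)=-40, (-28*-24 - -31*-12)=300; twice the area = |1685| = 1685; area = 1685/2; boundary points = 1 + 1 + 10 + 3 = 15; strictly interior points = area - boundary/2 + 1 = 836; answer 836

836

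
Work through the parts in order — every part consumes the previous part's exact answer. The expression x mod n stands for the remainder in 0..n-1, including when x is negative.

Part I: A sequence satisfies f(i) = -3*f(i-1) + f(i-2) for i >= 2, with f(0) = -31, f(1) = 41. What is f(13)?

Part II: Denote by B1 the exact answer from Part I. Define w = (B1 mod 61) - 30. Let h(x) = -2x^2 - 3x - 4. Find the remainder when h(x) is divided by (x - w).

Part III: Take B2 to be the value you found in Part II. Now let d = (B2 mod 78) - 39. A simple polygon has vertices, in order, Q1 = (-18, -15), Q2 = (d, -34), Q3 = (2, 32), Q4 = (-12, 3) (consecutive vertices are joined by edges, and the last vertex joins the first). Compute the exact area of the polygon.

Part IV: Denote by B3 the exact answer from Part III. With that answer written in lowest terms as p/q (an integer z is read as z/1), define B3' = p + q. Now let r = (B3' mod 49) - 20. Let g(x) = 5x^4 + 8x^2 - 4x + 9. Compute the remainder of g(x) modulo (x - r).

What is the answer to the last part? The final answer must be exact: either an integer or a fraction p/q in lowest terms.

254994

Part I: f(2) = -3*(41) + 1*(-31) = -154; iterating: f(2)=-154, f(3)=503, f(4)=-1663, f(5)=5492, f(6)=-18139, f(7)=59909, f(8)=-197866, f(9)=653507, f(10)=-2158387, f(11)=7128668, f(12)=-23544391, f(13)=77761841; answer 77761841
Part II: B1 = 77761841; w = -13; remainder = value at the root: -2*(-13)^2 - 3*(-13)^1 - 4 = (-338) + (39) + (-4) = -303; answer -303
Part III: B2 = -303; d = -30; cross terms: (-18*-34 - -30*-15)=162, (-30*32 - 2*-34)=-892, (2*3 - -12*32)=390, (-12*-15 - -18*3)=234; twice the area = |-106| = 106; area = 53; answer 53
Part IV: B3 = 53; threaded value p + q = 54; r = -15; remainder = value at the root: 5*(-15)^4 + 8*(-15)^2 - 4*(-15)^1 + 9 = (253125) + (1800) + (60) + (9) = 254994; answer 254994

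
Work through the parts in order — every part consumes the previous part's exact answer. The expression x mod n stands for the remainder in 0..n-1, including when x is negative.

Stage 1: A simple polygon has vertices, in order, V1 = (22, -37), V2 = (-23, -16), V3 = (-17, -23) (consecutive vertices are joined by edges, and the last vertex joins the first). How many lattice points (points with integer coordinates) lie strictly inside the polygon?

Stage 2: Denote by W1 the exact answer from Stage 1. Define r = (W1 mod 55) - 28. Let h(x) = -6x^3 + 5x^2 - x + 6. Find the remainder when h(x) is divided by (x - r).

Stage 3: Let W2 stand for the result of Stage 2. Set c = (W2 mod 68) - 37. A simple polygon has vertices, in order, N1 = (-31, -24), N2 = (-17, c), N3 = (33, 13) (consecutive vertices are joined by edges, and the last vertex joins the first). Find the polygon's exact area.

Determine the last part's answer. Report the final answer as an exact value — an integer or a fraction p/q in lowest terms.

547

Stage 1: cross terms: (22*-16 - -23*-37)=-1203, (-23*-23 - -17*-16)=257, (-17*-37 - 22*-23)=1135; twice the area = |189| = 189; area = 189/2; boundary points = 3 + 1 + 1 = 5; strictly interior points = area - boundary/2 + 1 = 93; answer 93
Stage 2: W1 = 93; r = 10; remainder = value at the root: -6*(10)^3 + 5*(10)^2 - 1*(10)^1 + 6 = (-6000) + (500) + (-10) + (6) = -5504; answer -5504
Stage 3: W2 = -5504; c = -33; cross terms: (-31*-33 - -17*-24)=615, (-17*13 - 33*-33)=868, (33*-24 - -31*13)=-389; twice the area = |1094| = 1094; area = 547; answer 547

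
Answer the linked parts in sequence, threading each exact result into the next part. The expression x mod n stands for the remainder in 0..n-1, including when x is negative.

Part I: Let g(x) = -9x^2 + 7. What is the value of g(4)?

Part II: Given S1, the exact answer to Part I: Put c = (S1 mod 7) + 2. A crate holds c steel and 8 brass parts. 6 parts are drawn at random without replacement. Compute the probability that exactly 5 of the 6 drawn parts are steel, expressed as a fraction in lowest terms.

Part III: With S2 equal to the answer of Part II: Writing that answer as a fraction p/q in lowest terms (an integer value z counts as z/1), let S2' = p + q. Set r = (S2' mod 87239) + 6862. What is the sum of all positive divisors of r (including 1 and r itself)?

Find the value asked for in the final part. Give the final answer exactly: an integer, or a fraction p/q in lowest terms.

12096

Part I: -9*(4)^2 + 7 = (-144) + (7) = -137; answer -137
Part II: S1 = -137; c = 5; total draws C(13,6) = 1716; favorable C(5,5)*C(8,1) = 8; P = 2/429; answer 2/429
Part III: S2 = 2/429; threaded value p + q = 431; r = 7293; 7293 = 3 * 11 * 13 * 17; sigma = (1 + 3) * (1 + 11) * (1 + 13) * (1 + 17) = 4 * 12 * 14 * 18 = 12096; answer 12096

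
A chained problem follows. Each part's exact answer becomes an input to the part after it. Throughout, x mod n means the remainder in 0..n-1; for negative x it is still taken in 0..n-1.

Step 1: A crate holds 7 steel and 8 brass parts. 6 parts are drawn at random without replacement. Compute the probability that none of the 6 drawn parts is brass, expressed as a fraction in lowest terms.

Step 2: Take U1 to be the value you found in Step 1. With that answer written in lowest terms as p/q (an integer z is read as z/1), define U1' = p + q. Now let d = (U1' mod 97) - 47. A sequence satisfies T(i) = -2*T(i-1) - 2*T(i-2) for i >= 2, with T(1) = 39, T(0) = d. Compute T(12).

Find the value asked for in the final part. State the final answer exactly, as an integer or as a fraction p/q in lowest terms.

Step 1: total draws C(15,6) = 5005; favorable C(7,6) = 7; P = 1/715; answer 1/715
Step 2: U1 = 1/715; threaded value p + q = 716; d = -10; T(2) = -2*(39) - 2*(-10) = -58; iterating: T(2)=-58, T(3)=38, T(4)=40, T(5)=-156, T(6)=232, T(7)=-152, T(8)=-160, T(9)=624, T(10)=-928, T(11)=608, T(12)=640; answer 640

640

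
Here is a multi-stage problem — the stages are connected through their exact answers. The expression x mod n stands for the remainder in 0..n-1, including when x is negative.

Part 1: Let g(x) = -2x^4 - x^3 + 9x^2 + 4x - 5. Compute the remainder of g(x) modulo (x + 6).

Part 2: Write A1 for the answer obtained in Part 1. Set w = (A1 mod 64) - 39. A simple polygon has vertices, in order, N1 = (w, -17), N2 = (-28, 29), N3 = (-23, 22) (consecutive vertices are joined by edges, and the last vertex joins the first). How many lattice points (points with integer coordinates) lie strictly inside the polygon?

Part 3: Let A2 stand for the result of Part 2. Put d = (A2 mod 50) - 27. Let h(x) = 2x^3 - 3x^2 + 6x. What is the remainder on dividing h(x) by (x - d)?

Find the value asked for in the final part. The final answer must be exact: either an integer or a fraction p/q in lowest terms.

7520

Part 1: remainder = value at the root: -2*(-6)^4 - 1*(-6)^3 + 9*(-6)^2 + 4*(-6)^1 - 5 = (-2592) + (216) + (324) + (-24) + (-5) = -2081; answer -2081
Part 2: A1 = -2081; w = -8; cross terms: (-8*29 - -28*-17)=-708, (-28*22 - -23*29)=51, (-23*-17 - -8*22)=567; twice the area = |-90| = 90; area = 45; boundary points = 2 + 1 + 3 = 6; strictly interior points = area - boundary/2 + 1 = 43; answer 43
Part 3: A2 = 43; d = 16; remainder = value at the root: 2*(16)^3 - 3*(16)^2 + 6*(16)^1 = (8192) + (-768) + (96) = 7520; answer 7520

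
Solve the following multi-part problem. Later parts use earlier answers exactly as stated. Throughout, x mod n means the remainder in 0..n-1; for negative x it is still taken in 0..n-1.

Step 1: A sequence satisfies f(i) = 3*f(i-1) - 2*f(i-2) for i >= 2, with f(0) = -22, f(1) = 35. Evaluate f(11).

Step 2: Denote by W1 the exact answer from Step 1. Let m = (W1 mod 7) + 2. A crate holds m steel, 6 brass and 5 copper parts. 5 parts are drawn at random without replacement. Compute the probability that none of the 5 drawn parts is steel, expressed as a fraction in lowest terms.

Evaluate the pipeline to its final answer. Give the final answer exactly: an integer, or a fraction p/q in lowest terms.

Step 1: f(2) = 3*(35) - 2*(-22) = 149; iterating: f(2)=149, f(3)=377, f(4)=833, f(5)=1745, f(6)=3569, f(7)=7217, f(8)=14513, f(9)=29105, f(10)=58289, f(11)=116657; answer 116657
Step 2: W1 = 116657; m = 4; total draws C(15,5) = 3003; favorable C(11,5) = 462; P = 2/13; answer 2/13

2/13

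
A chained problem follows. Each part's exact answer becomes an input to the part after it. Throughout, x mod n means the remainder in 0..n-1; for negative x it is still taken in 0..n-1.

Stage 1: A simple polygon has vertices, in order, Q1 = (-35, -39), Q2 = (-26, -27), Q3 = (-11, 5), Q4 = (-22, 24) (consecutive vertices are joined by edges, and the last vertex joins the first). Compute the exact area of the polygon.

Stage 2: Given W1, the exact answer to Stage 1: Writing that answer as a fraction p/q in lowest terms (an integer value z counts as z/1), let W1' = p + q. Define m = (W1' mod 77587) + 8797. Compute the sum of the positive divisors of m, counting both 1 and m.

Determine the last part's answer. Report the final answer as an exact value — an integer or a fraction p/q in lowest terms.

14400

Stage 1: cross terms: (-35*-27 - -26*-39)=-69, (-26*5 - -11*-27)=-427, (-11*24 - -22*5)=-154, (-22*-39 - -35*24)=1698; twice the area = |1048| = 1048; area = 524; answer 524
Stage 2: W1 = 524; threaded value p + q = 525; m = 9322; 9322 = 2 * 59 * 79; sigma = (1 + 2) * (1 + 59) * (1 + 79) = 3 * 60 * 80 = 14400; answer 14400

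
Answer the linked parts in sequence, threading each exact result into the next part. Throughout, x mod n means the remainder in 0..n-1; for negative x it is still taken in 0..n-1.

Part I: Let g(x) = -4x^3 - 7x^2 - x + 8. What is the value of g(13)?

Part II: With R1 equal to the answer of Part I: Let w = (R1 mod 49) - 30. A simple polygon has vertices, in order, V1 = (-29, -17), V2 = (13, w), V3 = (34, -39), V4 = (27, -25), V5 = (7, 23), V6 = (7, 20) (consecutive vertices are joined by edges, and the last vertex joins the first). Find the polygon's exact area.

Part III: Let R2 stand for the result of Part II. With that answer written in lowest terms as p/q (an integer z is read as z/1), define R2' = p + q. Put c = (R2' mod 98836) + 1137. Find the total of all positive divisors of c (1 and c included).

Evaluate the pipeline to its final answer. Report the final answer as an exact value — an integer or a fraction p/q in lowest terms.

5856

Part I: -4*(13)^3 - 7*(13)^2 - 1*(13)^1 + 8 = (-8788) + (-1183) + (-13) + (8) = -9976; answer -9976
Part II: R1 = -9976; w = -10; cross terms: (-29*-10 - 13*-17)=511, (13*-39 - 34*-10)=-167, (34*-25 - 27*-39)=203, (27*23 - 7*-25)=796, (7*20 - 7*23)=-21, (7*-17 - -29*20)=461; twice the area = |1783| = 1783; area = 1783/2; answer 1783/2
Part III: R2 = 1783/2; threaded value p + q = 1785; c = 2922; 2922 = 2 * 3 * 487; sigma = (1 + 2) * (1 + 3) * (1 + 487) = 3 * 4 * 488 = 5856; answer 5856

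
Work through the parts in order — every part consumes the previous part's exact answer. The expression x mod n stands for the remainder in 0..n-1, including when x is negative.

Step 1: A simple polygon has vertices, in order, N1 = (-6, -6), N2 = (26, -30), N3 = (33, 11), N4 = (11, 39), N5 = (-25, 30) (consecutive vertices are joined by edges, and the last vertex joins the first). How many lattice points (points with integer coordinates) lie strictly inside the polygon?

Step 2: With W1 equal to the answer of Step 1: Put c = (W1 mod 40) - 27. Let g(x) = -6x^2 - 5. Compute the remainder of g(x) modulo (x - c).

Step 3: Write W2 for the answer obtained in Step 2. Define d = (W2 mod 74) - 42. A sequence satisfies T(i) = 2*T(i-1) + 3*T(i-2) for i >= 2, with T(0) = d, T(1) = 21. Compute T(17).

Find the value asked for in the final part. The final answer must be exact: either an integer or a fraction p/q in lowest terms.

Step 1: cross terms: (-6*-30 - 26*-6)=336, (26*11 - 33*-30)=1276, (33*39 - 11*11)=1166, (11*30 - -25*39)=1305, (-25*-6 - -6*30)=330; twice the area = |4413| = 4413; area = 4413/2; boundary points = 8 + 1 + 2 + 9 + 1 = 21; strictly interior points = area - boundary/2 + 1 = 2197; answer 2197
Step 2: W1 = 2197; c = 10; remainder = value at the root: -6*(10)^2 - 5 = (-600) + (-5) = -605; answer -605
Step 3: W2 = -605; d = 19; T(2) = 2*(21) + 3*(19) = 99; iterating: T(2)=99, T(3)=261, T(4)=819, T(5)=2421, T(6)=7299, T(7)=21861, T(8)=65619, T(9)=196821, T(10)=590499, T(11)=1771461, T(12)=5314419, T(13)=15943221, T(14)=47829699, T(15)=143489061, T(16)=430467219, T(17)=1291401621; answer 1291401621

1291401621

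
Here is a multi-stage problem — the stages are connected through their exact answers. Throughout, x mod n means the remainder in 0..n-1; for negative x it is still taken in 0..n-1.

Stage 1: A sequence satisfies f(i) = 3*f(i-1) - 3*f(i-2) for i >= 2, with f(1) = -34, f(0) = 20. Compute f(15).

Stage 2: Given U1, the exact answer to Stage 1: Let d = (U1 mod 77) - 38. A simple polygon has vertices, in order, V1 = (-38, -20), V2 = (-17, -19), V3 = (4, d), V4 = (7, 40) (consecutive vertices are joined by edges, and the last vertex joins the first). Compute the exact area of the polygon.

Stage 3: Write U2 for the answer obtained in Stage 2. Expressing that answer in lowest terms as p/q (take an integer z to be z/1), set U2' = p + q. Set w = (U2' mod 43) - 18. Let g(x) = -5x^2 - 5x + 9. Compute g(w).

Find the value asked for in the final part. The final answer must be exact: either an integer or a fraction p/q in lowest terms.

Stage 1: f(2) = 3*(-34) - 3*(20) = -162; iterating: f(2)=-162, f(3)=-384, f(4)=-666, f(5)=-846, f(6)=-540, f(7)=918, f(8)=4374, f(9)=10368, f(10)=17982, f(11)=22842, f(12)=14580, f(13)=-24786, f(14)=-118098, f(15)=-279936; answer -279936
Stage 2: U1 = -279936; d = -2; cross terms: (-38*-19 - -17*-20)=382, (-17*-2 - 4*-19)=110, (4*40 - 7*-2)=174, (7*-20 - -38*40)=1380; twice the area = |2046| = 2046; area = 1023; answer 1023
Stage 3: U2 = 1023; threaded value p + q = 1024; w = 17; -5*(17)^2 - 5*(17)^1 + 9 = (-1445) + (-85) + (9) = -1521; answer -1521

-1521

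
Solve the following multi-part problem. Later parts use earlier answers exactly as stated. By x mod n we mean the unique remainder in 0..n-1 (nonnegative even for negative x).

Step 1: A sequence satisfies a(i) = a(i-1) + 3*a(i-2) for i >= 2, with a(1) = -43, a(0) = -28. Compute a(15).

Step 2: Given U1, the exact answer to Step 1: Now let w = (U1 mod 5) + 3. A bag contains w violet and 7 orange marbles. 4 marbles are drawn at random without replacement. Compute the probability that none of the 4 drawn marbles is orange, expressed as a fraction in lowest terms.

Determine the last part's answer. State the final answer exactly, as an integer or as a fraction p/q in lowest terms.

1/330

Step 1: a(2) = 1*(-43) + 3*(-28) = -127; iterating: a(2)=-127, a(3)=-256, a(4)=-637, a(5)=-1405, a(6)=-3316, a(7)=-7531, a(8)=-17479, a(9)=-40072, a(10)=-92509, a(11)=-212725, a(12)=-490252, a(13)=-1128427, a(14)=-2599183, a(15)=-5984464; answer -5984464
Step 2: U1 = -5984464; w = 4; total draws C(11,4) = 330; favorable C(4,4) = 1; P = 1/330; answer 1/330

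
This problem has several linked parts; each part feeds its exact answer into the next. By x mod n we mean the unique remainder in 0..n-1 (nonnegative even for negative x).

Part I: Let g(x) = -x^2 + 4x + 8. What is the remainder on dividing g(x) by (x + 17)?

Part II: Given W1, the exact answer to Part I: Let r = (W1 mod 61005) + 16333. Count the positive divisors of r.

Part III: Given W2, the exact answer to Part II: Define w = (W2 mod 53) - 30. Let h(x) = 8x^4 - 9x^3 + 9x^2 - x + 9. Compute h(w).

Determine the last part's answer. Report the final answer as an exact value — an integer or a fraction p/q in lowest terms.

Part I: remainder = value at the root: -1*(-17)^2 + 4*(-17)^1 + 8 = (-289) + (-68) + (8) = -349; answer -349
Part II: W1 = -349; r = 76989; 76989 = 3 * 11 * 2333; number of divisors = (1+1) * (1+1) * (1+1) = 8; answer 8
Part III: W2 = 8; w = -22; 8*(-22)^4 - 9*(-22)^3 + 9*(-22)^2 - 1*(-22)^1 + 9 = (1874048) + (95832) + (4356) + (22) + (9) = 1974267; answer 1974267

1974267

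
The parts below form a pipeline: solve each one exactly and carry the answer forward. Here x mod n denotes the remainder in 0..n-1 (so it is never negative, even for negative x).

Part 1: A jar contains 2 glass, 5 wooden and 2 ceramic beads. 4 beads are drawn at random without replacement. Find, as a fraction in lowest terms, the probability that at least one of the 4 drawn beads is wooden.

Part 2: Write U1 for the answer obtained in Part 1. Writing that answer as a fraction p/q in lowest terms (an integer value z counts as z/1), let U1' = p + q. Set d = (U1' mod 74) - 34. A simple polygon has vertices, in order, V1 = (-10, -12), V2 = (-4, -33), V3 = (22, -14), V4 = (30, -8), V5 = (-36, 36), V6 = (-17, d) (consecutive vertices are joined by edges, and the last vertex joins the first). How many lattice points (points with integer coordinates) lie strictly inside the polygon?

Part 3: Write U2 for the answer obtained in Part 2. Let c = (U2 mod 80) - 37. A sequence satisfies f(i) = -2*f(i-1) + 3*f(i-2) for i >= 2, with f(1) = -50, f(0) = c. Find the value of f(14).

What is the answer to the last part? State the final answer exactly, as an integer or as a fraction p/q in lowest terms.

94463647

Part 1: total draws C(9,4) = 126; complement C(4,4) = 1; favorable 126 - 1 = 125; P = 125/126; answer 125/126
Part 2: U1 = 125/126; threaded value p + q = 251; d = -5; cross terms: (-10*-33 - -4*-12)=282, (-4*-14 - 22*-33)=782, (22*-8 - 30*-14)=244, (30*36 - -36*-8)=792, (-36*-5 - -17*36)=792, (-17*-12 - -10*-5)=154; twice the area = |3046| = 3046; area = 1523; boundary points = 3 + 1 + 2 + 22 + 1 + 7 = 36; strictly interior points = area - boundary/2 + 1 = 1506; answer 1506
Part 3: U2 = 1506; c = 29; f(2) = -2*(-50) + 3*(29) = 187; iterating: f(2)=187, f(3)=-524, f(4)=1609, f(5)=-4790, f(6)=14407, f(7)=-43184, f(8)=129589, f(9)=-388730, f(10)=1166227, f(11)=-3498644, f(12)=10495969, f(13)=-31487870, f(14)=94463647; answer 94463647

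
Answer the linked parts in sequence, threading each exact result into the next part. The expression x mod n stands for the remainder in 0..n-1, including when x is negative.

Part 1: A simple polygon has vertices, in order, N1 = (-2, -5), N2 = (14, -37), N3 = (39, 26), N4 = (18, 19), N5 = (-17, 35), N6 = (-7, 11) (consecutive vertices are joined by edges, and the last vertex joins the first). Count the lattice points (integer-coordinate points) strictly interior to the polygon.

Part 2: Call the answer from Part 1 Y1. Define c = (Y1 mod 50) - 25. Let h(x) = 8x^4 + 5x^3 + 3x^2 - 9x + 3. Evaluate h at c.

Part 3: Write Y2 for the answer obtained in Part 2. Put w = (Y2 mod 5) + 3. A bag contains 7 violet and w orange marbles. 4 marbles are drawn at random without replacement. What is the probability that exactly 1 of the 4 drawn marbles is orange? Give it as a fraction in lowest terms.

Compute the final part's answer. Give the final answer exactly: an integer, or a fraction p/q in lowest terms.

14/33

Part 1: cross terms: (-2*-37 - 14*-5)=144, (14*26 - 39*-37)=1807, (39*19 - 18*26)=273, (18*35 - -17*19)=953, (-17*11 - -7*35)=58, (-7*-5 - -2*11)=57; twice the area = |3292| = 3292; area = 1646; boundary points = 16 + 1 + 7 + 1 + 2 + 1 = 28; strictly interior points = area - boundary/2 + 1 = 1633; answer 1633
Part 2: Y1 = 1633; c = 8; 8*(8)^4 + 5*(8)^3 + 3*(8)^2 - 9*(8)^1 + 3 = (32768) + (2560) + (192) + (-72) + (3) = 35451; answer 35451
Part 3: Y2 = 35451; w = 4; total draws C(11,4) = 330; favorable C(4,1)*C(7,3) = 140; P = 14/33; answer 14/33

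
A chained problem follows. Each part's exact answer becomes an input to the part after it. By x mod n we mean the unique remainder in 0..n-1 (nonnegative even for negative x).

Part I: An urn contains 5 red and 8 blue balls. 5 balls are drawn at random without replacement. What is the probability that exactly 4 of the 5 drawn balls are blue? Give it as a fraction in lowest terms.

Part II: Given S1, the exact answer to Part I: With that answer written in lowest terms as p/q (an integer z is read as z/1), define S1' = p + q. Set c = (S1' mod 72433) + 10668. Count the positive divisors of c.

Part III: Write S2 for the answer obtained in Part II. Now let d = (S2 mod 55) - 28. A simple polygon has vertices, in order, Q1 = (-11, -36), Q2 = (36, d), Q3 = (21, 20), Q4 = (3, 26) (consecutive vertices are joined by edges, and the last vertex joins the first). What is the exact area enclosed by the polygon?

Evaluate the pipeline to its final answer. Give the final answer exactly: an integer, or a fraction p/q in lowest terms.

Part I: total draws C(13,5) = 1287; favorable C(8,4)*C(5,1) = 350; P = 350/1287; answer 350/1287
Part II: S1 = 350/1287; threaded value p + q = 1637; c = 12305; 12305 = 5 * 23 * 107; number of divisors = (1+1) * (1+1) * (1+1) = 8; answer 8
Part III: S2 = 8; d = -20; cross terms: (-11*-20 - 36*-36)=1516, (36*20 - 21*-20)=1140, (21*26 - 3*20)=486, (3*-36 - -11*26)=178; twice the area = |3320| = 3320; area = 1660; answer 1660

1660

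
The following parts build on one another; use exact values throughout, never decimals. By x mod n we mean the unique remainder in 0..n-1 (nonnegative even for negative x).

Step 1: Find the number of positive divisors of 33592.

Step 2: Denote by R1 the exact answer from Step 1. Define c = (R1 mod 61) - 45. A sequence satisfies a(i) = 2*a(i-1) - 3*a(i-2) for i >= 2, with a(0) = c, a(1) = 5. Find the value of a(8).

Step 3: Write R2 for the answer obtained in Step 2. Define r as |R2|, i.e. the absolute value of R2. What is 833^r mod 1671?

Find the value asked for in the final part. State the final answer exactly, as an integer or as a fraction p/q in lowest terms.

Step 1: 33592 = 2^3 * 13 * 17 * 19; number of divisors = (3+1) * (1+1) * (1+1) * (1+1) = 32; answer 32
Step 2: R1 = 32; c = -13; a(2) = 2*(5) - 3*(-13) = 49; iterating: a(2)=49, a(3)=83, a(4)=19, a(5)=-211, a(6)=-479, a(7)=-325, a(8)=787; answer 787
Step 3: R2 = 787; r = 787; squarings mod 1671: 833^1=833, 833^2=424, 833^4=979, 833^8=958, 833^16=385, 833^32=1177, 833^64=70, 833^128=1558, 833^256=1072, 833^512=1207; 833^787 = 833^1 * 833^2 * 833^16 * 833^256 * 833^512 = 404 (mod 1671); answer 404

404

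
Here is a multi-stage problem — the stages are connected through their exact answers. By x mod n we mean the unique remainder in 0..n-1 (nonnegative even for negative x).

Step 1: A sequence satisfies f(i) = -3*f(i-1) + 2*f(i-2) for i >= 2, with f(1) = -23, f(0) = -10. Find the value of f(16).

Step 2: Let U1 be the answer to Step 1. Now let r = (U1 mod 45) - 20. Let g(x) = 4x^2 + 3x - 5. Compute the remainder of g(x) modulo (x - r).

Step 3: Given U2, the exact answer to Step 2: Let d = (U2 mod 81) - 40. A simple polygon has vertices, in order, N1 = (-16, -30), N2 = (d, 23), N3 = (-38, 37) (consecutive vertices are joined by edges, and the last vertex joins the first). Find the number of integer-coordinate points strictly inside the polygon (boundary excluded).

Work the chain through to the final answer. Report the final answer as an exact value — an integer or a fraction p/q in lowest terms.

1420

Step 1: f(2) = -3*(-23) + 2*(-10) = 49; iterating: f(2)=49, f(3)=-193, f(4)=677, f(5)=-2417, f(6)=8605, f(7)=-30649, f(8)=109157, f(9)=-388769, f(10)=1384621, f(11)=-4931401, f(12)=17563445, f(13)=-62553137, f(14)=222786301, f(15)=-793465177, f(16)=2825968133; answer 2825968133
Step 2: U1 = 2825968133; r = 18; remainder = value at the root: 4*(18)^2 + 3*(18)^1 - 5 = (1296) + (54) + (-5) = 1345; answer 1345
Step 3: U2 = 1345; d = 9; cross terms: (-16*23 - 9*-30)=-98, (9*37 - -38*23)=1207, (-38*-30 - -16*37)=1732; twice the area = |2841| = 2841; area = 2841/2; boundary points = 1 + 1 + 1 = 3; strictly interior points = area - boundary/2 + 1 = 1420; answer 1420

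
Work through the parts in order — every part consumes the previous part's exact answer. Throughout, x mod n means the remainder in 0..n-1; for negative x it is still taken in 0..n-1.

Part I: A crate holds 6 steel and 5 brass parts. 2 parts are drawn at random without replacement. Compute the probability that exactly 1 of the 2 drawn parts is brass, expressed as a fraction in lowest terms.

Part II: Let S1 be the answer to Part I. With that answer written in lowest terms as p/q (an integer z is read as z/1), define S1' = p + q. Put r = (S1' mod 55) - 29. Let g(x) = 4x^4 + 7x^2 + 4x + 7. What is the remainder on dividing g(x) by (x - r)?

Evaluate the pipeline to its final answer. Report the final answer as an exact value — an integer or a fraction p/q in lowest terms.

Part I: total draws C(11,2) = 55; favorable C(5,1)*C(6,1) = 30; P = 6/11; answer 6/11
Part II: S1 = 6/11; threaded value p + q = 17; r = -12; remainder = value at the root: 4*(-12)^4 + 7*(-12)^2 + 4*(-12)^1 + 7 = (82944) + (1008) + (-48) + (7) = 83911; answer 83911

83911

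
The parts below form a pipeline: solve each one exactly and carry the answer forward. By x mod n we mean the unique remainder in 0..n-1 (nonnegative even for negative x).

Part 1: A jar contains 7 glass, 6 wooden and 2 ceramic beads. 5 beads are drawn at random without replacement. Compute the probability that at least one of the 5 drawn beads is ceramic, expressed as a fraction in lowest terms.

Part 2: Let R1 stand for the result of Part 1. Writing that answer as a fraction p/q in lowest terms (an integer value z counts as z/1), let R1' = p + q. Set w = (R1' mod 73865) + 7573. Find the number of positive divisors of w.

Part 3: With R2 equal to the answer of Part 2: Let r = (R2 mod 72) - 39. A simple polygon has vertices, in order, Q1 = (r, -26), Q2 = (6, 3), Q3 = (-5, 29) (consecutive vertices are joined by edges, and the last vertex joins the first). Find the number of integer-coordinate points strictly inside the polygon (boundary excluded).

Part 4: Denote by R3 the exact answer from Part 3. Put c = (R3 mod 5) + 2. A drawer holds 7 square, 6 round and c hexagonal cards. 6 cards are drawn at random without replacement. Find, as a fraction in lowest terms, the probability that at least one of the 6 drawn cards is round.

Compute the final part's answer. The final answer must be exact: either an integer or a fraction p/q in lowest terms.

Part 1: total draws C(15,5) = 3003; complement C(13,5) = 1287; favorable 3003 - 1287 = 1716; P = 4/7; answer 4/7
Part 2: R1 = 4/7; threaded value p + q = 11; w = 7584; 7584 = 2^5 * 3 * 79; number of divisors = (5+1) * (1+1) * (1+1) = 24; answer 24
Part 3: R2 = 24; r = -15; cross terms: (-15*3 - 6*-26)=111, (6*29 - -5*3)=189, (-5*-26 - -15*29)=565; twice the area = |865| = 865; area = 865/2; boundary points = 1 + 1 + 5 = 7; strictly interior points = area - boundary/2 + 1 = 430; answer 430
Part 4: R3 = 430; c = 2; total draws C(15,6) = 5005; complement C(9,6) = 84; favorable 5005 - 84 = 4921; P = 703/715; answer 703/715

703/715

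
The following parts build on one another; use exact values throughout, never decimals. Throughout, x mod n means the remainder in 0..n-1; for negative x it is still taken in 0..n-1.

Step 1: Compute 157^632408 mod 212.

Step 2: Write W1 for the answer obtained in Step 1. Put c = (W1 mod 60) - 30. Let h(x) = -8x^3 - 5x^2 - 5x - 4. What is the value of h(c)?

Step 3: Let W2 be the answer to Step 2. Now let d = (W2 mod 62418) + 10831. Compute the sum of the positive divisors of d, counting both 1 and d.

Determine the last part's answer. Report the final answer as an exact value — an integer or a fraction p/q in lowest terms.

14256

Step 1: squarings mod 212: 157^1=157, 157^2=57, 157^4=69, 157^8=97, 157^16=81, 157^32=201, 157^64=121, 157^128=13, 157^256=169, 157^512=153, 157^1024=89, 157^2048=77, 157^4096=205, 157^8192=49, 157^16384=69, 157^32768=97, 157^65536=81, 157^131072=201, 157^262144=121, 157^524288=13; 157^632408 = 157^8 * 157^16 * 157^64 * 157^512 * 157^1024 * 157^8192 * 157^32768 * 157^65536 * 157^524288 = 89 (mod 212); answer 89
Step 2: W1 = 89; c = -1; -8*(-1)^3 - 5*(-1)^2 - 5*(-1)^1 - 4 = (8) + (-5) + (5) + (-4) = 4; answer 4
Step 3: W2 = 4; d = 10835; 10835 = 5 * 11 * 197; sigma = (1 + 5) * (1 + 11) * (1 + 197) = 6 * 12 * 198 = 14256; answer 14256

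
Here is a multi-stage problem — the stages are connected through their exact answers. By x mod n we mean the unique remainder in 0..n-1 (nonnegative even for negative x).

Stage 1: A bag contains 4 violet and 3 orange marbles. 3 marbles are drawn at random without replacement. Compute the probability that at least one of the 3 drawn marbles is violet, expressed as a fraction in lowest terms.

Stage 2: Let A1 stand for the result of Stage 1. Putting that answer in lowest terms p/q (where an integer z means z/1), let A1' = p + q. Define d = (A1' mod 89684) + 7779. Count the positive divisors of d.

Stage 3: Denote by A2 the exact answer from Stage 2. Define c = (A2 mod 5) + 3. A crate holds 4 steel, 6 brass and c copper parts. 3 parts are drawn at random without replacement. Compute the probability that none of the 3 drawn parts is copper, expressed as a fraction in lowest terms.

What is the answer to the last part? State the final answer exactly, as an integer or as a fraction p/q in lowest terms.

3/17

Stage 1: total draws C(7,3) = 35; complement C(3,3) = 1; favorable 35 - 1 = 34; P = 34/35; answer 34/35
Stage 2: A1 = 34/35; threaded value p + q = 69; d = 7848; 7848 = 2^3 * 3^2 * 109; number of divisors = (3+1) * (2+1) * (1+1) = 24; answer 24
Stage 3: A2 = 24; c = 7; total draws C(17,3) = 680; favorable C(10,3) = 120; P = 3/17; answer 3/17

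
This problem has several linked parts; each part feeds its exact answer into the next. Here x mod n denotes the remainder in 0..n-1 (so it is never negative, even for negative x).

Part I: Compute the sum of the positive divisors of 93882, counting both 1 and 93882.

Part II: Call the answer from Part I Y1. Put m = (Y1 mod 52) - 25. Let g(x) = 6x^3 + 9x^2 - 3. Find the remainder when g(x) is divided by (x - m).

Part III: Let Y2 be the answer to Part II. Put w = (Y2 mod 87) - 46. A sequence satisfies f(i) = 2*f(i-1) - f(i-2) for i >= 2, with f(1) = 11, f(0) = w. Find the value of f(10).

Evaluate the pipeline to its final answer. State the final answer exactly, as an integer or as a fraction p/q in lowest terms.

-178

Part I: 93882 = 2 * 3 * 15647; sigma = (1 + 2) * (1 + 3) * (1 + 15647) = 3 * 4 * 15648 = 187776; answer 187776
Part II: Y1 = 187776; m = -21; remainder = value at the root: 6*(-21)^3 + 9*(-21)^2 - 3 = (-55566) + (3969) + (-3) = -51600; answer -51600
Part III: Y2 = -51600; w = 32; f(2) = 2*(11) - 1*(32) = -10; iterating: f(2)=-10, f(3)=-31, f(4)=-52, f(5)=-73, f(6)=-94, f(7)=-115, f(8)=-136, f(9)=-157, f(10)=-178; answer -178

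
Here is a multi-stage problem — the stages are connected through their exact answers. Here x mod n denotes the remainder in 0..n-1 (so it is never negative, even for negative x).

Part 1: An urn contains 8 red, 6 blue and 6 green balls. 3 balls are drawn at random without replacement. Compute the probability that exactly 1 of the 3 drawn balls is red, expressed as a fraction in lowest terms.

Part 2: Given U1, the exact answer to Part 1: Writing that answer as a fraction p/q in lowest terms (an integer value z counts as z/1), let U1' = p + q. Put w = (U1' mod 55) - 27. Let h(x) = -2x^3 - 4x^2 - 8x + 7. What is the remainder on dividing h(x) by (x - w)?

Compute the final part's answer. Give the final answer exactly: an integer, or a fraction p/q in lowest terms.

Part 1: total draws C(20,3) = 1140; favorable C(8,1)*C(12,2) = 528; P = 44/95; answer 44/95
Part 2: U1 = 44/95; threaded value p + q = 139; w = 2; remainder = value at the root: -2*(2)^3 - 4*(2)^2 - 8*(2)^1 + 7 = (-16) + (-16) + (-16) + (7) = -41; answer -41

-41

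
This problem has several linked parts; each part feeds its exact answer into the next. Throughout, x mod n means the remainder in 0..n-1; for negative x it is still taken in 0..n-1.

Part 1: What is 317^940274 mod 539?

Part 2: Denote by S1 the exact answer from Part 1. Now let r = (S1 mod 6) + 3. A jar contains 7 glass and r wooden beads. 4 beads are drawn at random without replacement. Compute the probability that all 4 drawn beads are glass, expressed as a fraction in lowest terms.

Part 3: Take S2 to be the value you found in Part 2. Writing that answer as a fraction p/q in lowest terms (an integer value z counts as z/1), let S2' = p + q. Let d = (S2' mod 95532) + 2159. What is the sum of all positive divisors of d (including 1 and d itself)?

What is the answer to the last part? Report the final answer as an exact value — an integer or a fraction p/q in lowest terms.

4572

Part 1: squarings mod 539: 317^1=317, 317^2=235, 317^4=247, 317^8=102, 317^16=163, 317^32=158, 317^64=170, 317^128=333, 317^256=394, 317^512=4, 317^1024=16, 317^2048=256, 317^4096=317, 317^8192=235, 317^16384=247, 317^32768=102, 317^65536=163, 317^131072=158, 317^262144=170, 317^524288=333; 317^940274 = 317^2 * 317^16 * 317^32 * 317^64 * 317^128 * 317^2048 * 317^4096 * 317^16384 * 317^131072 * 317^262144 * 317^524288 = 522 (mod 539); answer 522
Part 2: S1 = 522; r = 3; total draws C(10,4) = 210; favorable C(7,4) = 35; P = 1/6; answer 1/6
Part 3: S2 = 1/6; threaded value p + q = 7; d = 2166; 2166 = 2 * 3 * 19^2; sigma = (1 + 2) * (1 + 3) * (1 + 19 + 361) = 3 * 4 * 381 = 4572; answer 4572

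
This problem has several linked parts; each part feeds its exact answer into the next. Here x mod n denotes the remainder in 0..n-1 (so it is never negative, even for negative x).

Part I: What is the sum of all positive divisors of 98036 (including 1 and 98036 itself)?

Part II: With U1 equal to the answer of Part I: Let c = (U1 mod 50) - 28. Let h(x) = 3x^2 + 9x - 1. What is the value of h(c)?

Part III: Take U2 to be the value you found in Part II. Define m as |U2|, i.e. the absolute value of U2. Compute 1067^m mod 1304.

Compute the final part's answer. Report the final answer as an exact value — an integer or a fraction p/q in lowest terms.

275

Part I: 98036 = 2^2 * 24509; sigma = (1 + 2 + 4) * (1 + 24509) = 7 * 24510 = 171570; answer 171570
Part II: U1 = 171570; c = -8; 3*(-8)^2 + 9*(-8)^1 - 1 = (192) + (-72) + (-1) = 119; answer 119
Part III: U2 = 119; m = 119; squarings mod 1304: 1067^1=1067, 1067^2=97, 1067^4=281, 1067^8=721, 1067^16=849, 1067^32=993, 1067^64=225; 1067^119 = 1067^1 * 1067^2 * 1067^4 * 1067^16 * 1067^32 * 1067^64 = 275 (mod 1304); answer 275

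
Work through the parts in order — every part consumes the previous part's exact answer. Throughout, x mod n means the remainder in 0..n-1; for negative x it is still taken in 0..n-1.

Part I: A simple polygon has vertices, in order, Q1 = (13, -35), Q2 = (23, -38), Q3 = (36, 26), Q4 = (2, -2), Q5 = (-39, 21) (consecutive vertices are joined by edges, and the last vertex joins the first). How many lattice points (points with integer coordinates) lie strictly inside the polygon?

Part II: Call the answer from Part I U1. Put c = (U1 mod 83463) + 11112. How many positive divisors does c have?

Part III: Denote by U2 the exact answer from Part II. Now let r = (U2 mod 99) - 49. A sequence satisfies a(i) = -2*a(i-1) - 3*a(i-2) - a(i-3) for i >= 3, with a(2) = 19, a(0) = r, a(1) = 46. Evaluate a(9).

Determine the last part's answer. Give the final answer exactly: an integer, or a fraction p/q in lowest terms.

Part I: cross terms: (13*-38 - 23*-35)=311, (23*26 - 36*-38)=1966, (36*-2 - 2*26)=-124, (2*21 - -39*-2)=-36, (-39*-35 - 13*21)=1092; twice the area = |3209| = 3209; area = 3209/2; boundary points = 1 + 1 + 2 + 1 + 4 = 9; strictly interior points = area - boundary/2 + 1 = 1601; answer 1601
Part II: U1 = 1601; c = 12713; 12713 is prime, so its only divisors are 1 and 12713; count = 2; answer 2
Part III: U2 = 2; r = -47; a(3) = -2*(19) - 3*(46) - 1*(-47) = -129; iterating: a(3)=-129, a(4)=155, a(5)=58, a(6)=-452, a(7)=575, a(8)=148, a(9)=-1569; answer -1569

-1569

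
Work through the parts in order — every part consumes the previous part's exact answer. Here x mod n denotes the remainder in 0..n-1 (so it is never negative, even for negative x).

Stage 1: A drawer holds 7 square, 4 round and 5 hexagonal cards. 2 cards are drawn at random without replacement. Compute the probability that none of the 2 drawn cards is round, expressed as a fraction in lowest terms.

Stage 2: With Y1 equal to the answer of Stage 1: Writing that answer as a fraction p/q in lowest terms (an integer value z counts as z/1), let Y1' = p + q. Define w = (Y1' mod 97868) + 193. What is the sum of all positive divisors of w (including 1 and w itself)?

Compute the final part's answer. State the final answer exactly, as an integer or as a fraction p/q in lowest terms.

Stage 1: total draws C(16,2) = 120; favorable C(12,2) = 66; P = 11/20; answer 11/20
Stage 2: Y1 = 11/20; threaded value p + q = 31; w = 224; 224 = 2^5 * 7; sigma = (1 + 2 + 4 + 8 + 16 + 32) * (1 + 7) = 63 * 8 = 504; answer 504

504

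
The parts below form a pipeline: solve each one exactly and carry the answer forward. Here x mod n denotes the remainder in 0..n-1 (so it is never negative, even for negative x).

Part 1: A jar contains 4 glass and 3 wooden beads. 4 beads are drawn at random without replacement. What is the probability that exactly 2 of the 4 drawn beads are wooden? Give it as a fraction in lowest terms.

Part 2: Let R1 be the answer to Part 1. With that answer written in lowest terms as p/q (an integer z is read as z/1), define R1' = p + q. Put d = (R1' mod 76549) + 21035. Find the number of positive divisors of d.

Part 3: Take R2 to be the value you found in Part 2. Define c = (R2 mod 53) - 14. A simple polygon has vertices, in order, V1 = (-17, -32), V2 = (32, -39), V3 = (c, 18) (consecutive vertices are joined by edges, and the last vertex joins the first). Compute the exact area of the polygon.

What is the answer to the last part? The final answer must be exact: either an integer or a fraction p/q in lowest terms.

2555/2

Part 1: total draws C(7,4) = 35; favorable C(3,2)*C(4,2) = 18; P = 18/35; answer 18/35
Part 2: R1 = 18/35; threaded value p + q = 53; d = 21088; 21088 = 2^5 * 659; number of divisors = (5+1) * (1+1) = 12; answer 12
Part 3: R2 = 12; c = -2; cross terms: (-17*-39 - 32*-32)=1687, (32*18 - -2*-39)=498, (-2*-32 - -17*18)=370; twice the area = |2555| = 2555; area = 2555/2; answer 2555/2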